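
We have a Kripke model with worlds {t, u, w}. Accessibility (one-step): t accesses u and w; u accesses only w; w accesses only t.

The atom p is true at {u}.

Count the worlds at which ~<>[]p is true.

3

t: <>[]p is F. ✓
u: <>[]p is F. ✓
w: <>[]p is F. ✓
Satisfying worlds: {t, u, w}.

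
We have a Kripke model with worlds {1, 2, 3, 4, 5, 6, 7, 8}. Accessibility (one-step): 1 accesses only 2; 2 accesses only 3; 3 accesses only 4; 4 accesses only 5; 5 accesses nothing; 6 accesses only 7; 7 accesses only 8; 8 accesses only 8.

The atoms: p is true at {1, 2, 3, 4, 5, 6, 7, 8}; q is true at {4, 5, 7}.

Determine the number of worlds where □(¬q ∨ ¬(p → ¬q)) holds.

1: successors {2}; ¬q ∨ ¬(p → ¬q) there: 2:T. ✓
2: successors {3}; ¬q ∨ ¬(p → ¬q) there: 3:T. ✓
3: successors {4}; ¬q ∨ ¬(p → ¬q) there: 4:T. ✓
4: successors {5}; ¬q ∨ ¬(p → ¬q) there: 5:T. ✓
5: no successors, so □(¬q ∨ ¬(p → ¬q)) holds vacuously. ✓
6: successors {7}; ¬q ∨ ¬(p → ¬q) there: 7:T. ✓
7: successors {8}; ¬q ∨ ¬(p → ¬q) there: 8:T. ✓
8: successors {8}; ¬q ∨ ¬(p → ¬q) there: 8:T. ✓
Satisfying worlds: {1, 2, 3, 4, 5, 6, 7, 8}.

8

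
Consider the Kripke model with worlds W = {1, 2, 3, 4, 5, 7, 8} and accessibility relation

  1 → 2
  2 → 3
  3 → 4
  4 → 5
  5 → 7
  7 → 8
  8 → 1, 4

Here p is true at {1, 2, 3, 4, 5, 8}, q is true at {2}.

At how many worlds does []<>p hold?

1: successors {2}; <>p there: 2:T. ✓
2: successors {3}; <>p there: 3:T. ✓
3: successors {4}; <>p there: 4:T. ✓
4: successors {5}; <>p there: 5:F. ✗
5: successors {7}; <>p there: 7:T. ✓
7: successors {8}; <>p there: 8:T. ✓
8: successors {1, 4}; <>p there: 1:T, 4:T. ✓
Satisfying worlds: {1, 2, 3, 5, 7, 8}.

6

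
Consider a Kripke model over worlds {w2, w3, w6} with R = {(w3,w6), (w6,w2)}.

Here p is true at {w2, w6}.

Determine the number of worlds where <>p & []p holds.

w2: <>p is F, []p is T. ✗
w3: <>p is T, []p is T. ✓
w6: <>p is T, []p is T. ✓
Satisfying worlds: {w3, w6}.

2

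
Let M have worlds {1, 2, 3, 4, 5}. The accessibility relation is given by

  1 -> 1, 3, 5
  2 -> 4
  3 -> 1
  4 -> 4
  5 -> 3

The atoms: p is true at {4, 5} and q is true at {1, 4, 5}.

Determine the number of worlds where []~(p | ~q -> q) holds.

1

1: successors {1, 3, 5}; ~(p | ~q -> q) there: 1:F, 3:T, 5:F. ✗
2: successors {4}; ~(p | ~q -> q) there: 4:F. ✗
3: successors {1}; ~(p | ~q -> q) there: 1:F. ✗
4: successors {4}; ~(p | ~q -> q) there: 4:F. ✗
5: successors {3}; ~(p | ~q -> q) there: 3:T. ✓
Satisfying worlds: {5}.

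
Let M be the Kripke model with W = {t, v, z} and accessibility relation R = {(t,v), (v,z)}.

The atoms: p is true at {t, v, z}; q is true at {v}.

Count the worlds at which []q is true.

t: successors {v}; q there: v:T. ✓
v: successors {z}; q there: z:F. ✗
z: no successors, so []q holds vacuously. ✓
Satisfying worlds: {t, z}.

2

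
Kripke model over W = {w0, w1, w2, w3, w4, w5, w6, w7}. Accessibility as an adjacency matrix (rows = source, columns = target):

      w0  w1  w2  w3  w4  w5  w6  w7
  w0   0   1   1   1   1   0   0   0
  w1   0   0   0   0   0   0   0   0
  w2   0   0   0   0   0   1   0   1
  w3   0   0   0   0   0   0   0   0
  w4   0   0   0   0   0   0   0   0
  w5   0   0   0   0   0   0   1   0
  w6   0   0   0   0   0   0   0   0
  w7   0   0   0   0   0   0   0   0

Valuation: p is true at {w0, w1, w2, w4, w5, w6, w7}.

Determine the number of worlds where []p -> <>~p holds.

1

w0: []p is F, <>~p is T. ✓
w1: []p is T, <>~p is F. ✗
w2: []p is T, <>~p is F. ✗
w3: []p is T, <>~p is F. ✗
w4: []p is T, <>~p is F. ✗
w5: []p is T, <>~p is F. ✗
w6: []p is T, <>~p is F. ✗
w7: []p is T, <>~p is F. ✗
Satisfying worlds: {w0}.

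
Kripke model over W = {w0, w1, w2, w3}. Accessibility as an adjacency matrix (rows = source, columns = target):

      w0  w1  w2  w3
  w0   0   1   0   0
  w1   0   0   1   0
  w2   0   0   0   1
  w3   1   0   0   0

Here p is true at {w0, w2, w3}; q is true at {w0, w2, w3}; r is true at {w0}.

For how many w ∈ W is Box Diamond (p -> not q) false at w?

w0: successors {w1}; Diamond (p -> not q) there: w1:F. ✗
w1: successors {w2}; Diamond (p -> not q) there: w2:F. ✗
w2: successors {w3}; Diamond (p -> not q) there: w3:F. ✗
w3: successors {w0}; Diamond (p -> not q) there: w0:T. ✓
Satisfying worlds: {w3}.
So Box Diamond (p -> not q) fails at the other 3 worlds.

3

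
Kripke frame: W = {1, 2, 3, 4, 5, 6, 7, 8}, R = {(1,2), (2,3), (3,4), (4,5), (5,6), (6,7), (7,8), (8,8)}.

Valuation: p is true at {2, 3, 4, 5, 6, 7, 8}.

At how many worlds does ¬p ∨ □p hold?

8

1: ¬p is T, □p is T. ✓
2: ¬p is F, □p is T. ✓
3: ¬p is F, □p is T. ✓
4: ¬p is F, □p is T. ✓
5: ¬p is F, □p is T. ✓
6: ¬p is F, □p is T. ✓
7: ¬p is F, □p is T. ✓
8: ¬p is F, □p is T. ✓
Satisfying worlds: {1, 2, 3, 4, 5, 6, 7, 8}.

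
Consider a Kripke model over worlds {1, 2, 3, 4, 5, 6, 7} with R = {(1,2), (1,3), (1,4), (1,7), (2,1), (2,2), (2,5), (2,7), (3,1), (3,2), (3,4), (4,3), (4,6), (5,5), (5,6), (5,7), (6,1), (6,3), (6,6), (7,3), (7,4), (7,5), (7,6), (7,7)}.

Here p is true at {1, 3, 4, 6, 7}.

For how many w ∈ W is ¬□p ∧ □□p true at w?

1: ¬□p is T, □□p is F. ✗
2: ¬□p is T, □□p is F. ✗
3: ¬□p is T, □□p is F. ✗
4: ¬□p is F, □□p is F. ✗
5: ¬□p is T, □□p is F. ✗
6: ¬□p is F, □□p is F. ✗
7: ¬□p is T, □□p is F. ✗
Satisfying worlds: ∅.

0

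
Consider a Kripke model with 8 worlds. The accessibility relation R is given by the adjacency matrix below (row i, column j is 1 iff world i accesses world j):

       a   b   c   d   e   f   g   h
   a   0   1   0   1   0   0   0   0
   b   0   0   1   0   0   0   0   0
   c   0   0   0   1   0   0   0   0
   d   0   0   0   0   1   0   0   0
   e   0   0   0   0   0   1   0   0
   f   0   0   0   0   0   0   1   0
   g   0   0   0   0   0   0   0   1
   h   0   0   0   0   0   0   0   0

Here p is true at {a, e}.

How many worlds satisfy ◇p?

1

a: successors {b, d}; p there: b:F, d:F. ✗
b: successors {c}; p there: c:F. ✗
c: successors {d}; p there: d:F. ✗
d: successors {e}; p there: e:T. ✓
e: successors {f}; p there: f:F. ✗
f: successors {g}; p there: g:F. ✗
g: successors {h}; p there: h:F. ✗
h: no successors, so ◇p fails. ✗
Satisfying worlds: {d}.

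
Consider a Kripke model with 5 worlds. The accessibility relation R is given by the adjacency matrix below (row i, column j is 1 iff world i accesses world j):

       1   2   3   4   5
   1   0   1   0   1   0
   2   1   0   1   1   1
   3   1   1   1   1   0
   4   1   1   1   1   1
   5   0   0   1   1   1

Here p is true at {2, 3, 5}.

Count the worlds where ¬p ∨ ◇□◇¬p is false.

1: ¬p is T, ◇□◇¬p is T. ✓
2: ¬p is F, ◇□◇¬p is T. ✓
3: ¬p is F, ◇□◇¬p is T. ✓
4: ¬p is T, ◇□◇¬p is T. ✓
5: ¬p is F, ◇□◇¬p is T. ✓
Satisfying worlds: {1, 2, 3, 4, 5}.
So ¬p ∨ ◇□◇¬p fails at the other 0 worlds.

0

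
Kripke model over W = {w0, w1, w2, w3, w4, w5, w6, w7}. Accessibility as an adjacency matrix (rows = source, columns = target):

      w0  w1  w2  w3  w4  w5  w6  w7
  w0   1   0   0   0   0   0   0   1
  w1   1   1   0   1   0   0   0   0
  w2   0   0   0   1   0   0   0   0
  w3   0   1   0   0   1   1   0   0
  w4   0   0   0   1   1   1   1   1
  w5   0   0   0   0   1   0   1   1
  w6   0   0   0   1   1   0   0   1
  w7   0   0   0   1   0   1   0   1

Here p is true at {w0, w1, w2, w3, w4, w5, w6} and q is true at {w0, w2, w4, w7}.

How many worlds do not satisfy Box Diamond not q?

w0: successors {w0, w7}; Diamond not q there: w0:F, w7:T. ✗
w1: successors {w0, w1, w3}; Diamond not q there: w0:F, w1:T, w3:T. ✗
w2: successors {w3}; Diamond not q there: w3:T. ✓
w3: successors {w1, w4, w5}; Diamond not q there: w1:T, w4:T, w5:T. ✓
w4: successors {w3, w4, w5, w6, w7}; Diamond not q there: w3:T, w4:T, w5:T, w6:T, w7:T. ✓
w5: successors {w4, w6, w7}; Diamond not q there: w4:T, w6:T, w7:T. ✓
w6: successors {w3, w4, w7}; Diamond not q there: w3:T, w4:T, w7:T. ✓
w7: successors {w3, w5, w7}; Diamond not q there: w3:T, w5:T, w7:T. ✓
Satisfying worlds: {w2, w3, w4, w5, w6, w7}.
So Box Diamond not q fails at the other 2 worlds.

2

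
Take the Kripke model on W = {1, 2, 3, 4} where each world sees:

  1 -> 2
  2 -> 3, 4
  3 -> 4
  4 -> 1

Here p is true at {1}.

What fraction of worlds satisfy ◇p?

1: successors {2}; p there: 2:F. ✗
2: successors {3, 4}; p there: 3:F, 4:F. ✗
3: successors {4}; p there: 4:F. ✗
4: successors {1}; p there: 1:T. ✓
That's 1 of 4 worlds, so 1/4.

1/4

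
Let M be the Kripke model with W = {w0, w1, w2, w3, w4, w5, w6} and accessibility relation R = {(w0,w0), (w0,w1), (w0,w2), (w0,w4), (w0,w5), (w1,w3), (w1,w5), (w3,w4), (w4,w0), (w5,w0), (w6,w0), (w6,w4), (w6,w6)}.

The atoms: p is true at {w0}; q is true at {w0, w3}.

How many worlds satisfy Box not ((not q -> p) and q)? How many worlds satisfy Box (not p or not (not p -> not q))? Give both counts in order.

For Box not ((not q -> p) and q):
w0: successors {w0, w1, w2, w4, w5}; not ((not q -> p) and q) there: w0:F, w1:T, w2:T, w4:T, w5:T. ✗
w1: successors {w3, w5}; not ((not q -> p) and q) there: w3:F, w5:T. ✗
w2: no successors, so Box not ((not q -> p) and q) holds vacuously. ✓
w3: successors {w4}; not ((not q -> p) and q) there: w4:T. ✓
w4: successors {w0}; not ((not q -> p) and q) there: w0:F. ✗
w5: successors {w0}; not ((not q -> p) and q) there: w0:F. ✗
w6: successors {w0, w4, w6}; not ((not q -> p) and q) there: w0:F, w4:T, w6:T. ✗
— 2 worlds.
For Box (not p or not (not p -> not q)):
w0: successors {w0, w1, w2, w4, w5}; not p or not (not p -> not q) there: w0:F, w1:T, w2:T, w4:T, w5:T. ✗
w1: successors {w3, w5}; not p or not (not p -> not q) there: w3:T, w5:T. ✓
w2: no successors, so Box (not p or not (not p -> not q)) holds vacuously. ✓
w3: successors {w4}; not p or not (not p -> not q) there: w4:T. ✓
w4: successors {w0}; not p or not (not p -> not q) there: w0:F. ✗
w5: successors {w0}; not p or not (not p -> not q) there: w0:F. ✗
w6: successors {w0, w4, w6}; not p or not (not p -> not q) there: w0:F, w4:T, w6:T. ✗
— 3 worlds.

2 and 3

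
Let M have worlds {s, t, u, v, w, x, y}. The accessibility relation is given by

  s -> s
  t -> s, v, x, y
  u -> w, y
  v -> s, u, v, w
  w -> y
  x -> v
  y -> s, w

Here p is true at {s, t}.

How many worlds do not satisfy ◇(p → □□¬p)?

s: successors {s}; p → □□¬p there: s:F. ✗
t: successors {s, v, x, y}; p → □□¬p there: s:F, v:T, x:T, y:T. ✓
u: successors {w, y}; p → □□¬p there: w:T, y:T. ✓
v: successors {s, u, v, w}; p → □□¬p there: s:F, u:T, v:T, w:T. ✓
w: successors {y}; p → □□¬p there: y:T. ✓
x: successors {v}; p → □□¬p there: v:T. ✓
y: successors {s, w}; p → □□¬p there: s:F, w:T. ✓
Satisfying worlds: {t, u, v, w, x, y}.
So ◇(p → □□¬p) fails at the other 1 world.

1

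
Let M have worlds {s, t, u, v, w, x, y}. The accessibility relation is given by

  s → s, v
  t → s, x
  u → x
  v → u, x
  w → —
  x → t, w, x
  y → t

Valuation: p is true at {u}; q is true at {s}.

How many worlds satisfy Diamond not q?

6

s: successors {s, v}; not q there: s:F, v:T. ✓
t: successors {s, x}; not q there: s:F, x:T. ✓
u: successors {x}; not q there: x:T. ✓
v: successors {u, x}; not q there: u:T, x:T. ✓
w: no successors, so Diamond not q fails. ✗
x: successors {t, w, x}; not q there: t:T, w:T, x:T. ✓
y: successors {t}; not q there: t:T. ✓
Satisfying worlds: {s, t, u, v, x, y}.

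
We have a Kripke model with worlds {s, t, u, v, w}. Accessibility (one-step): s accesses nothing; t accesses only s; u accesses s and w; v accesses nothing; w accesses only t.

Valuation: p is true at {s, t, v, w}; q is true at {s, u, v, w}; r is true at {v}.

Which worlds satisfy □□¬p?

s: no successors, so □□¬p holds vacuously. ✓
t: successors {s}; □¬p there: s:T. ✓
u: successors {s, w}; □¬p there: s:T, w:F. ✗
v: no successors, so □□¬p holds vacuously. ✓
w: successors {t}; □¬p there: t:F. ✗

{s, t, v}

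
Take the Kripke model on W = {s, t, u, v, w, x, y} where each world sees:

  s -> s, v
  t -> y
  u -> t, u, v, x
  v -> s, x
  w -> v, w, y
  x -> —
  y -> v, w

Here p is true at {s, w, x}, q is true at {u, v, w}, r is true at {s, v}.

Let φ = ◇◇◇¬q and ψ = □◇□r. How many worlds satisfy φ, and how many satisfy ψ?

For ◇◇◇¬q:
s: successors {s, v}; ◇◇¬q there: s:T, v:T. ✓
t: successors {y}; ◇◇¬q there: y:T. ✓
u: successors {t, u, v, x}; ◇◇¬q there: t:F, u:T, v:T, x:F. ✓
v: successors {s, x}; ◇◇¬q there: s:T, x:F. ✓
w: successors {v, w, y}; ◇◇¬q there: v:T, w:T, y:T. ✓
x: no successors, so ◇◇◇¬q fails. ✗
y: successors {v, w}; ◇◇¬q there: v:T, w:T. ✓
— 6 worlds.
For □◇□r:
s: successors {s, v}; ◇□r there: s:T, v:T. ✓
t: successors {y}; ◇□r there: y:F. ✗
u: successors {t, u, v, x}; ◇□r there: t:F, u:T, v:T, x:F. ✗
v: successors {s, x}; ◇□r there: s:T, x:F. ✗
w: successors {v, w, y}; ◇□r there: v:T, w:F, y:F. ✗
x: no successors, so □◇□r holds vacuously. ✓
y: successors {v, w}; ◇□r there: v:T, w:F. ✗
— 2 worlds.

6 and 2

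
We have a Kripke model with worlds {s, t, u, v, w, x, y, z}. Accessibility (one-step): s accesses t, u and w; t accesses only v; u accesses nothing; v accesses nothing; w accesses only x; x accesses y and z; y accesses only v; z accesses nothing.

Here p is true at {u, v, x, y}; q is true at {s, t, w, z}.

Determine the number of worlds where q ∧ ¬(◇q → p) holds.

1

s: q is T, ¬(◇q → p) is T. ✓
t: q is T, ¬(◇q → p) is F. ✗
u: q is F, ¬(◇q → p) is F. ✗
v: q is F, ¬(◇q → p) is F. ✗
w: q is T, ¬(◇q → p) is F. ✗
x: q is F, ¬(◇q → p) is F. ✗
y: q is F, ¬(◇q → p) is F. ✗
z: q is T, ¬(◇q → p) is F. ✗
Satisfying worlds: {s}.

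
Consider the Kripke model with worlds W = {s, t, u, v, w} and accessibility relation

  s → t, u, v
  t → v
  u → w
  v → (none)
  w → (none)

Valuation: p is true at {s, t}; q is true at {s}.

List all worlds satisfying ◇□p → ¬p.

{u, v, w}

s: ◇□p is T, ¬p is F. ✗
t: ◇□p is T, ¬p is F. ✗
u: ◇□p is T, ¬p is T. ✓
v: ◇□p is F, ¬p is T. ✓
w: ◇□p is F, ¬p is T. ✓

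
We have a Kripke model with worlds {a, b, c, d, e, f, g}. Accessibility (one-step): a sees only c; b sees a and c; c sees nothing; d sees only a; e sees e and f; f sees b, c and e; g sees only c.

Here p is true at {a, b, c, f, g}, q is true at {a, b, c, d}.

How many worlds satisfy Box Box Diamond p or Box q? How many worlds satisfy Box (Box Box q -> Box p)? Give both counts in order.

5 and 7

For Box Box Diamond p or Box q:
a: Box Box Diamond p is T, Box q is T. ✓
b: Box Box Diamond p is F, Box q is T. ✓
c: Box Box Diamond p is T, Box q is T. ✓
d: Box Box Diamond p is F, Box q is T. ✓
e: Box Box Diamond p is F, Box q is F. ✗
f: Box Box Diamond p is F, Box q is F. ✗
g: Box Box Diamond p is T, Box q is T. ✓
— 5 worlds.
For Box (Box Box q -> Box p):
a: successors {c}; Box Box q -> Box p there: c:T. ✓
b: successors {a, c}; Box Box q -> Box p there: a:T, c:T. ✓
c: no successors, so Box (Box Box q -> Box p) holds vacuously. ✓
d: successors {a}; Box Box q -> Box p there: a:T. ✓
e: successors {e, f}; Box Box q -> Box p there: e:T, f:T. ✓
f: successors {b, c, e}; Box Box q -> Box p there: b:T, c:T, e:T. ✓
g: successors {c}; Box Box q -> Box p there: c:T. ✓
— 7 worlds.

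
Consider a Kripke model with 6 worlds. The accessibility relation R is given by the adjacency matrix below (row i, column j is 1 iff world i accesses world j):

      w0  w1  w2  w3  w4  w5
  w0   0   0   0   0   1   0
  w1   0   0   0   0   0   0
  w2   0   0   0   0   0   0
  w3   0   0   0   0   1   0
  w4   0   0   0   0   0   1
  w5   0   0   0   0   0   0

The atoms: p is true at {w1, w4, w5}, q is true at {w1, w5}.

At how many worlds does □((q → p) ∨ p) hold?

w0: successors {w4}; (q → p) ∨ p there: w4:T. ✓
w1: no successors, so □((q → p) ∨ p) holds vacuously. ✓
w2: no successors, so □((q → p) ∨ p) holds vacuously. ✓
w3: successors {w4}; (q → p) ∨ p there: w4:T. ✓
w4: successors {w5}; (q → p) ∨ p there: w5:T. ✓
w5: no successors, so □((q → p) ∨ p) holds vacuously. ✓
Satisfying worlds: {w0, w1, w2, w3, w4, w5}.

6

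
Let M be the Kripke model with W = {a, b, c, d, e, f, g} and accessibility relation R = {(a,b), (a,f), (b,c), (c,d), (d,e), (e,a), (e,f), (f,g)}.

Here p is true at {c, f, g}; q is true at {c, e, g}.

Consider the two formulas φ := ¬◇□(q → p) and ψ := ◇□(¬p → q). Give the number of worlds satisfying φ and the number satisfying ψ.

2 and 4

For ¬◇□(q → p):
a: ◇□(q → p) is T. ✗
b: ◇□(q → p) is T. ✗
c: ◇□(q → p) is F. ✓
d: ◇□(q → p) is T. ✗
e: ◇□(q → p) is T. ✗
f: ◇□(q → p) is T. ✗
g: ◇□(q → p) is F. ✓
— 2 worlds.
For ◇□(¬p → q):
a: successors {b, f}; □(¬p → q) there: b:T, f:T. ✓
b: successors {c}; □(¬p → q) there: c:F. ✗
c: successors {d}; □(¬p → q) there: d:T. ✓
d: successors {e}; □(¬p → q) there: e:F. ✗
e: successors {a, f}; □(¬p → q) there: a:F, f:T. ✓
f: successors {g}; □(¬p → q) there: g:T. ✓
g: no successors, so ◇□(¬p → q) fails. ✗
— 4 worlds.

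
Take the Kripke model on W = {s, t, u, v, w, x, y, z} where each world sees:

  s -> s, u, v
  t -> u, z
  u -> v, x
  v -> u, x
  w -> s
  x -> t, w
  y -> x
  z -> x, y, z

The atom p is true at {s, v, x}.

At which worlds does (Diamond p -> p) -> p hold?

{s, u, v, w, x, y, z}

s: Diamond p -> p is T, p is T. ✓
t: Diamond p -> p is T, p is F. ✗
u: Diamond p -> p is F, p is F. ✓
v: Diamond p -> p is T, p is T. ✓
w: Diamond p -> p is F, p is F. ✓
x: Diamond p -> p is T, p is T. ✓
y: Diamond p -> p is F, p is F. ✓
z: Diamond p -> p is F, p is F. ✓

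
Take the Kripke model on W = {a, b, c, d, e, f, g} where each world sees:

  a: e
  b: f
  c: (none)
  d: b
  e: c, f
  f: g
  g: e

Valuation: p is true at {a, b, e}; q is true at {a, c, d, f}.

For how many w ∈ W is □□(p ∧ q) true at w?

a: successors {e}; □(p ∧ q) there: e:F. ✗
b: successors {f}; □(p ∧ q) there: f:F. ✗
c: no successors, so □□(p ∧ q) holds vacuously. ✓
d: successors {b}; □(p ∧ q) there: b:F. ✗
e: successors {c, f}; □(p ∧ q) there: c:T, f:F. ✗
f: successors {g}; □(p ∧ q) there: g:F. ✗
g: successors {e}; □(p ∧ q) there: e:F. ✗
Satisfying worlds: {c}.

1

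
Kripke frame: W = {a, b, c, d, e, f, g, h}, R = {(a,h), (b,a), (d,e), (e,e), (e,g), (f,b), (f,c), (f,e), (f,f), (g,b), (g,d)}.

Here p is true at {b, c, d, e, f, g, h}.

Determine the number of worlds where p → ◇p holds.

5

a: p is F, ◇p is T. ✓
b: p is T, ◇p is F. ✗
c: p is T, ◇p is F. ✗
d: p is T, ◇p is T. ✓
e: p is T, ◇p is T. ✓
f: p is T, ◇p is T. ✓
g: p is T, ◇p is T. ✓
h: p is T, ◇p is F. ✗
Satisfying worlds: {a, d, e, f, g}.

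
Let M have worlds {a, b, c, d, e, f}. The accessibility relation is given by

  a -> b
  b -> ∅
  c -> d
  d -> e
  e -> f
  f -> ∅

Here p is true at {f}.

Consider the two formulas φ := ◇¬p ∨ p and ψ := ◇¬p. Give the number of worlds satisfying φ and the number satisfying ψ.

For ◇¬p ∨ p:
a: ◇¬p is T, p is F. ✓
b: ◇¬p is F, p is F. ✗
c: ◇¬p is T, p is F. ✓
d: ◇¬p is T, p is F. ✓
e: ◇¬p is F, p is F. ✗
f: ◇¬p is F, p is T. ✓
— 4 worlds.
For ◇¬p:
a: successors {b}; ¬p there: b:T. ✓
b: no successors, so ◇¬p fails. ✗
c: successors {d}; ¬p there: d:T. ✓
d: successors {e}; ¬p there: e:T. ✓
e: successors {f}; ¬p there: f:F. ✗
f: no successors, so ◇¬p fails. ✗
— 3 worlds.

4 and 3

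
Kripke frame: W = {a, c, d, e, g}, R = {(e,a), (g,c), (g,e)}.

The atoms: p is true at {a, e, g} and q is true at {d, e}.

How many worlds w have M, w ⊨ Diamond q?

a: no successors, so Diamond q fails. ✗
c: no successors, so Diamond q fails. ✗
d: no successors, so Diamond q fails. ✗
e: successors {a}; q there: a:F. ✗
g: successors {c, e}; q there: c:F, e:T. ✓
Satisfying worlds: {g}.

1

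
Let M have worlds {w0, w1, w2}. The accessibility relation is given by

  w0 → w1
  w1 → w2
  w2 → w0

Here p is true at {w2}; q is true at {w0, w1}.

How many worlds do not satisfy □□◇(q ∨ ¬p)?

w0: successors {w1}; □◇(q ∨ ¬p) there: w1:T. ✓
w1: successors {w2}; □◇(q ∨ ¬p) there: w2:T. ✓
w2: successors {w0}; □◇(q ∨ ¬p) there: w0:F. ✗
Satisfying worlds: {w0, w1}.
So □□◇(q ∨ ¬p) fails at the other 1 world.

1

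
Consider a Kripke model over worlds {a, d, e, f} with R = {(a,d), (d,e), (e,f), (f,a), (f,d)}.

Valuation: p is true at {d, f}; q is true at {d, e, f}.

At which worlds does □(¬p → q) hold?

a: successors {d}; ¬p → q there: d:T. ✓
d: successors {e}; ¬p → q there: e:T. ✓
e: successors {f}; ¬p → q there: f:T. ✓
f: successors {a, d}; ¬p → q there: a:F, d:T. ✗

{a, d, e}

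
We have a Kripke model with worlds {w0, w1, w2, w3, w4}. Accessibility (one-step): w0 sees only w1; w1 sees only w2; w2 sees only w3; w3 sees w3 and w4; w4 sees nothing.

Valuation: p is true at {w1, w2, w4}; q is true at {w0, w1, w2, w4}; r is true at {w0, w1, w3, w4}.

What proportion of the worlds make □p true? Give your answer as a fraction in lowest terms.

3/5

w0: successors {w1}; p there: w1:T. ✓
w1: successors {w2}; p there: w2:T. ✓
w2: successors {w3}; p there: w3:F. ✗
w3: successors {w3, w4}; p there: w3:F, w4:T. ✗
w4: no successors, so □p holds vacuously. ✓
That's 3 of 5 worlds, so 3/5.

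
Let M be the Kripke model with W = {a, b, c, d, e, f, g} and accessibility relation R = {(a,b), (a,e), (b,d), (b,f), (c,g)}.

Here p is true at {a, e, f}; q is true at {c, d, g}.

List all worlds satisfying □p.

{d, e, f, g}

a: successors {b, e}; p there: b:F, e:T. ✗
b: successors {d, f}; p there: d:F, f:T. ✗
c: successors {g}; p there: g:F. ✗
d: no successors, so □p holds vacuously. ✓
e: no successors, so □p holds vacuously. ✓
f: no successors, so □p holds vacuously. ✓
g: no successors, so □p holds vacuously. ✓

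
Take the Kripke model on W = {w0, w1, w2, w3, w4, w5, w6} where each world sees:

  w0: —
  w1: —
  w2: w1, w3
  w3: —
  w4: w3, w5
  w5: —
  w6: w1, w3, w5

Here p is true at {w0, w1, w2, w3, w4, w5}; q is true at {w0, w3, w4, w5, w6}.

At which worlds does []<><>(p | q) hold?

w0: no successors, so []<><>(p | q) holds vacuously. ✓
w1: no successors, so []<><>(p | q) holds vacuously. ✓
w2: successors {w1, w3}; <><>(p | q) there: w1:F, w3:F. ✗
w3: no successors, so []<><>(p | q) holds vacuously. ✓
w4: successors {w3, w5}; <><>(p | q) there: w3:F, w5:F. ✗
w5: no successors, so []<><>(p | q) holds vacuously. ✓
w6: successors {w1, w3, w5}; <><>(p | q) there: w1:F, w3:F, w5:F. ✗

{w0, w1, w3, w5}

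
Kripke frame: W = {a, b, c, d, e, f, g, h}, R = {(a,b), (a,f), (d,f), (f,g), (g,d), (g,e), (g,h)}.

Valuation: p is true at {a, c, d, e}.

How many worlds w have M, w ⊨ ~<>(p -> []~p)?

a: <>(p -> []~p) is T. ✗
b: <>(p -> []~p) is F. ✓
c: <>(p -> []~p) is F. ✓
d: <>(p -> []~p) is T. ✗
e: <>(p -> []~p) is F. ✓
f: <>(p -> []~p) is T. ✗
g: <>(p -> []~p) is T. ✗
h: <>(p -> []~p) is F. ✓
Satisfying worlds: {b, c, e, h}.

4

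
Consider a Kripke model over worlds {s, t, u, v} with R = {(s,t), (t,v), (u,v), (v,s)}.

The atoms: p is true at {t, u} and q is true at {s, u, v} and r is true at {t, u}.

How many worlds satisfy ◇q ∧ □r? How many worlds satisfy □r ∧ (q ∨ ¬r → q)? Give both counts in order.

0 and 1

For ◇q ∧ □r:
s: ◇q is F, □r is T. ✗
t: ◇q is T, □r is F. ✗
u: ◇q is T, □r is F. ✗
v: ◇q is T, □r is F. ✗
— 0 worlds.
For □r ∧ (q ∨ ¬r → q):
s: □r is T, q ∨ ¬r → q is T. ✓
t: □r is F, q ∨ ¬r → q is T. ✗
u: □r is F, q ∨ ¬r → q is T. ✗
v: □r is F, q ∨ ¬r → q is T. ✗
— 1 world.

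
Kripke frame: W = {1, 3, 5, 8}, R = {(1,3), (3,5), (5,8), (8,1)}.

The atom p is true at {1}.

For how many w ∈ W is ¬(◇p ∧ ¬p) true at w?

1: ◇p ∧ ¬p is F. ✓
3: ◇p ∧ ¬p is F. ✓
5: ◇p ∧ ¬p is F. ✓
8: ◇p ∧ ¬p is T. ✗
Satisfying worlds: {1, 3, 5}.

3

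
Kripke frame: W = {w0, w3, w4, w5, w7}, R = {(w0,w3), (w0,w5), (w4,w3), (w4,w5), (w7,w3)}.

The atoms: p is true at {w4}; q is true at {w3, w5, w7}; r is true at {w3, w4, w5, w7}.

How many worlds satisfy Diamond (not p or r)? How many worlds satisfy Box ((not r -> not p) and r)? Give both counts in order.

For Diamond (not p or r):
w0: successors {w3, w5}; not p or r there: w3:T, w5:T. ✓
w3: no successors, so Diamond (not p or r) fails. ✗
w4: successors {w3, w5}; not p or r there: w3:T, w5:T. ✓
w5: no successors, so Diamond (not p or r) fails. ✗
w7: successors {w3}; not p or r there: w3:T. ✓
— 3 worlds.
For Box ((not r -> not p) and r):
w0: successors {w3, w5}; (not r -> not p) and r there: w3:T, w5:T. ✓
w3: no successors, so Box ((not r -> not p) and r) holds vacuously. ✓
w4: successors {w3, w5}; (not r -> not p) and r there: w3:T, w5:T. ✓
w5: no successors, so Box ((not r -> not p) and r) holds vacuously. ✓
w7: successors {w3}; (not r -> not p) and r there: w3:T. ✓
— 5 worlds.

3 and 5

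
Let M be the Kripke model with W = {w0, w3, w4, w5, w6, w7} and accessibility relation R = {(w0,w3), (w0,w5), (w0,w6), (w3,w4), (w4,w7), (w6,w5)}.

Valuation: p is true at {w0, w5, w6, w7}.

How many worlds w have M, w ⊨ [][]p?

w0: successors {w3, w5, w6}; []p there: w3:F, w5:T, w6:T. ✗
w3: successors {w4}; []p there: w4:T. ✓
w4: successors {w7}; []p there: w7:T. ✓
w5: no successors, so [][]p holds vacuously. ✓
w6: successors {w5}; []p there: w5:T. ✓
w7: no successors, so [][]p holds vacuously. ✓
Satisfying worlds: {w3, w4, w5, w6, w7}.

5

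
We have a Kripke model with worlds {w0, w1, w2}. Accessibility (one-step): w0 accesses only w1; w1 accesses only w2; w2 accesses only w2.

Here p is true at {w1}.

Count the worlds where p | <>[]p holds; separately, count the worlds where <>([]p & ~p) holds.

For p | <>[]p:
w0: p is F, <>[]p is F. ✗
w1: p is T, <>[]p is F. ✓
w2: p is F, <>[]p is F. ✗
— 1 world.
For <>([]p & ~p):
w0: successors {w1}; []p & ~p there: w1:F. ✗
w1: successors {w2}; []p & ~p there: w2:F. ✗
w2: successors {w2}; []p & ~p there: w2:F. ✗
— 0 worlds.

1 and 0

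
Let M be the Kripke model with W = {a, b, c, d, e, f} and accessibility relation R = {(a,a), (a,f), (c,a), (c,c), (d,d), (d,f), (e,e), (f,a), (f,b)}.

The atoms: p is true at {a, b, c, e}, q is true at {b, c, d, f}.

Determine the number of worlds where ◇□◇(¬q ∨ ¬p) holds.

a: successors {a, f}; □◇(¬q ∨ ¬p) there: a:T, f:F. ✓
b: no successors, so ◇□◇(¬q ∨ ¬p) fails. ✗
c: successors {a, c}; □◇(¬q ∨ ¬p) there: a:T, c:T. ✓
d: successors {d, f}; □◇(¬q ∨ ¬p) there: d:T, f:F. ✓
e: successors {e}; □◇(¬q ∨ ¬p) there: e:T. ✓
f: successors {a, b}; □◇(¬q ∨ ¬p) there: a:T, b:T. ✓
Satisfying worlds: {a, c, d, e, f}.

5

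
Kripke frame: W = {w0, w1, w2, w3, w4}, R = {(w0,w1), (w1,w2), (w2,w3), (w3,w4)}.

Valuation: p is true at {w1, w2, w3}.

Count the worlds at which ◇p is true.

3

w0: successors {w1}; p there: w1:T. ✓
w1: successors {w2}; p there: w2:T. ✓
w2: successors {w3}; p there: w3:T. ✓
w3: successors {w4}; p there: w4:F. ✗
w4: no successors, so ◇p fails. ✗
Satisfying worlds: {w0, w1, w2}.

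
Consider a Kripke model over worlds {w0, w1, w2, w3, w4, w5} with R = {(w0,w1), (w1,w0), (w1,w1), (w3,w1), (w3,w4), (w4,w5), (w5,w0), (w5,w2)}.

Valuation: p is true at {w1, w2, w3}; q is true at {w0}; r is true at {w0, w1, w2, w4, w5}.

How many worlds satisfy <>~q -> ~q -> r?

5

w0: <>~q is T, ~q -> r is T. ✓
w1: <>~q is T, ~q -> r is T. ✓
w2: <>~q is F, ~q -> r is T. ✓
w3: <>~q is T, ~q -> r is F. ✗
w4: <>~q is T, ~q -> r is T. ✓
w5: <>~q is T, ~q -> r is T. ✓
Satisfying worlds: {w0, w1, w2, w4, w5}.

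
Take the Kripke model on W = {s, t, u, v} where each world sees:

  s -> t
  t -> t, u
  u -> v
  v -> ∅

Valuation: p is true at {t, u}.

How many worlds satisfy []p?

s: successors {t}; p there: t:T. ✓
t: successors {t, u}; p there: t:T, u:T. ✓
u: successors {v}; p there: v:F. ✗
v: no successors, so []p holds vacuously. ✓
Satisfying worlds: {s, t, v}.

3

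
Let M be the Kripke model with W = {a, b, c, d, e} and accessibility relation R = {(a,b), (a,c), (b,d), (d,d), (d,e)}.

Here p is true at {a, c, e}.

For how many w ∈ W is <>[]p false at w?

3

a: successors {b, c}; []p there: b:F, c:T. ✓
b: successors {d}; []p there: d:F. ✗
c: no successors, so <>[]p fails. ✗
d: successors {d, e}; []p there: d:F, e:T. ✓
e: no successors, so <>[]p fails. ✗
Satisfying worlds: {a, d}.
So <>[]p fails at the other 3 worlds.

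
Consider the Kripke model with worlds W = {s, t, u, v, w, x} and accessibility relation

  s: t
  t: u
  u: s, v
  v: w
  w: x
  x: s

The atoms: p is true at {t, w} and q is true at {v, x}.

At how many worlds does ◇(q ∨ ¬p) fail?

2

s: successors {t}; q ∨ ¬p there: t:F. ✗
t: successors {u}; q ∨ ¬p there: u:T. ✓
u: successors {s, v}; q ∨ ¬p there: s:T, v:T. ✓
v: successors {w}; q ∨ ¬p there: w:F. ✗
w: successors {x}; q ∨ ¬p there: x:T. ✓
x: successors {s}; q ∨ ¬p there: s:T. ✓
Satisfying worlds: {t, u, w, x}.
So ◇(q ∨ ¬p) fails at the other 2 worlds.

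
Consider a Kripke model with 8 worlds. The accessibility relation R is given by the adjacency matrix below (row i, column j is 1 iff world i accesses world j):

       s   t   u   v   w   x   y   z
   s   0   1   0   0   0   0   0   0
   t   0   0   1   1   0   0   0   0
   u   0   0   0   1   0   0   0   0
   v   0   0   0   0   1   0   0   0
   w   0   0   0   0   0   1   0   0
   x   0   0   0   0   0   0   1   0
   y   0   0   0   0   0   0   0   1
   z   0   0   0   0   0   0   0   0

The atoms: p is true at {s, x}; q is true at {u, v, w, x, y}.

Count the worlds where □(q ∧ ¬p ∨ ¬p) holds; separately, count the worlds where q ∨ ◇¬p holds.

7 and 7

For □(q ∧ ¬p ∨ ¬p):
s: successors {t}; q ∧ ¬p ∨ ¬p there: t:T. ✓
t: successors {u, v}; q ∧ ¬p ∨ ¬p there: u:T, v:T. ✓
u: successors {v}; q ∧ ¬p ∨ ¬p there: v:T. ✓
v: successors {w}; q ∧ ¬p ∨ ¬p there: w:T. ✓
w: successors {x}; q ∧ ¬p ∨ ¬p there: x:F. ✗
x: successors {y}; q ∧ ¬p ∨ ¬p there: y:T. ✓
y: successors {z}; q ∧ ¬p ∨ ¬p there: z:T. ✓
z: no successors, so □(q ∧ ¬p ∨ ¬p) holds vacuously. ✓
— 7 worlds.
For q ∨ ◇¬p:
s: q is F, ◇¬p is T. ✓
t: q is F, ◇¬p is T. ✓
u: q is T, ◇¬p is T. ✓
v: q is T, ◇¬p is T. ✓
w: q is T, ◇¬p is F. ✓
x: q is T, ◇¬p is T. ✓
y: q is T, ◇¬p is T. ✓
z: q is F, ◇¬p is F. ✗
— 7 worlds.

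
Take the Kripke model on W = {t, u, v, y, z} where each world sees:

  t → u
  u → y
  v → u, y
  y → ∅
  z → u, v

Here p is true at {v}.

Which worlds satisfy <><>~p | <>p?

t: <><>~p is T, <>p is F. ✓
u: <><>~p is F, <>p is F. ✗
v: <><>~p is T, <>p is F. ✓
y: <><>~p is F, <>p is F. ✗
z: <><>~p is T, <>p is T. ✓

{t, v, z}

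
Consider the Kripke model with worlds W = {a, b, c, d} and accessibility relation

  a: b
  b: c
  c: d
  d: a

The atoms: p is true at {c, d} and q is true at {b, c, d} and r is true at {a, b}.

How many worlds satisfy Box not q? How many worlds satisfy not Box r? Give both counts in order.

1 and 2

For Box not q:
a: successors {b}; not q there: b:F. ✗
b: successors {c}; not q there: c:F. ✗
c: successors {d}; not q there: d:F. ✗
d: successors {a}; not q there: a:T. ✓
— 1 world.
For not Box r:
a: Box r is T. ✗
b: Box r is F. ✓
c: Box r is F. ✓
d: Box r is T. ✗
— 2 worlds.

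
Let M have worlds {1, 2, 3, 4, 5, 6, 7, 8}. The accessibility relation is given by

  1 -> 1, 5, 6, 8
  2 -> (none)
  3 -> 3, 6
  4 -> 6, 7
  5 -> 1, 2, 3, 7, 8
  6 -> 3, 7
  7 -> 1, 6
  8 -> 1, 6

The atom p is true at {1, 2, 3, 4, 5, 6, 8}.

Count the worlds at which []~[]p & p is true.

1

1: []~[]p is F, p is T. ✗
2: []~[]p is T, p is T. ✓
3: []~[]p is F, p is T. ✗
4: []~[]p is F, p is T. ✗
5: []~[]p is F, p is T. ✗
6: []~[]p is F, p is T. ✗
7: []~[]p is F, p is F. ✗
8: []~[]p is F, p is T. ✗
Satisfying worlds: {2}.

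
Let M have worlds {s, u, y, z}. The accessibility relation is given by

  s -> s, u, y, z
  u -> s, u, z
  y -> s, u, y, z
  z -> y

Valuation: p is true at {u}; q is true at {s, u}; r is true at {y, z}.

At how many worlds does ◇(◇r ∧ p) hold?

s: successors {s, u, y, z}; ◇r ∧ p there: s:F, u:T, y:F, z:F. ✓
u: successors {s, u, z}; ◇r ∧ p there: s:F, u:T, z:F. ✓
y: successors {s, u, y, z}; ◇r ∧ p there: s:F, u:T, y:F, z:F. ✓
z: successors {y}; ◇r ∧ p there: y:F. ✗
Satisfying worlds: {s, u, y}.

3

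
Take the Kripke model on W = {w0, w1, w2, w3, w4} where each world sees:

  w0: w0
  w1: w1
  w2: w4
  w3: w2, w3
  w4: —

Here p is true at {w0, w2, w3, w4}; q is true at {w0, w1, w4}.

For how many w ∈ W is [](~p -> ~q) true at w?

4

w0: successors {w0}; ~p -> ~q there: w0:T. ✓
w1: successors {w1}; ~p -> ~q there: w1:F. ✗
w2: successors {w4}; ~p -> ~q there: w4:T. ✓
w3: successors {w2, w3}; ~p -> ~q there: w2:T, w3:T. ✓
w4: no successors, so [](~p -> ~q) holds vacuously. ✓
Satisfying worlds: {w0, w2, w3, w4}.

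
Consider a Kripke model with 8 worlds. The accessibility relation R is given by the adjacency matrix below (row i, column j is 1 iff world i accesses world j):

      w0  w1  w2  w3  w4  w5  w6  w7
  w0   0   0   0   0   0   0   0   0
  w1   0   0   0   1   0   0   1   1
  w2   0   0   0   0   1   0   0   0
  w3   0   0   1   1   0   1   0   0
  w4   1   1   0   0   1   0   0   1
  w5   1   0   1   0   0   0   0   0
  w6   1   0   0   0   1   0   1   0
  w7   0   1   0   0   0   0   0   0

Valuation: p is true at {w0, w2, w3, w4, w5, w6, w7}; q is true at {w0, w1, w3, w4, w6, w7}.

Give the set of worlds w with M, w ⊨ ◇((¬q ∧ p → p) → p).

{w1, w2, w3, w4, w5, w6}

w0: no successors, so ◇((¬q ∧ p → p) → p) fails. ✗
w1: successors {w3, w6, w7}; (¬q ∧ p → p) → p there: w3:T, w6:T, w7:T. ✓
w2: successors {w4}; (¬q ∧ p → p) → p there: w4:T. ✓
w3: successors {w2, w3, w5}; (¬q ∧ p → p) → p there: w2:T, w3:T, w5:T. ✓
w4: successors {w0, w1, w4, w7}; (¬q ∧ p → p) → p there: w0:T, w1:F, w4:T, w7:T. ✓
w5: successors {w0, w2}; (¬q ∧ p → p) → p there: w0:T, w2:T. ✓
w6: successors {w0, w4, w6}; (¬q ∧ p → p) → p there: w0:T, w4:T, w6:T. ✓
w7: successors {w1}; (¬q ∧ p → p) → p there: w1:F. ✗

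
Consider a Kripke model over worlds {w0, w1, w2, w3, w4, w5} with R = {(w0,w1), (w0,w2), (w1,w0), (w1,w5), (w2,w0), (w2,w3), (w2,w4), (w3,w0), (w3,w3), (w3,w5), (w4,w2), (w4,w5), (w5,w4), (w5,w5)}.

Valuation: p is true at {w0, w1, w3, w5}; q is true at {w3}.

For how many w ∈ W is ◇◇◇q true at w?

w0: successors {w1, w2}; ◇◇q there: w1:F, w2:T. ✓
w1: successors {w0, w5}; ◇◇q there: w0:T, w5:F. ✓
w2: successors {w0, w3, w4}; ◇◇q there: w0:T, w3:T, w4:T. ✓
w3: successors {w0, w3, w5}; ◇◇q there: w0:T, w3:T, w5:F. ✓
w4: successors {w2, w5}; ◇◇q there: w2:T, w5:F. ✓
w5: successors {w4, w5}; ◇◇q there: w4:T, w5:F. ✓
Satisfying worlds: {w0, w1, w2, w3, w4, w5}.

6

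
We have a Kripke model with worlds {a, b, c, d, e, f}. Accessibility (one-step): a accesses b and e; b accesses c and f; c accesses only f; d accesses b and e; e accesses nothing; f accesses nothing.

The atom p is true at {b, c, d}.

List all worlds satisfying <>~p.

a: successors {b, e}; ~p there: b:F, e:T. ✓
b: successors {c, f}; ~p there: c:F, f:T. ✓
c: successors {f}; ~p there: f:T. ✓
d: successors {b, e}; ~p there: b:F, e:T. ✓
e: no successors, so <>~p fails. ✗
f: no successors, so <>~p fails. ✗

{a, b, c, d}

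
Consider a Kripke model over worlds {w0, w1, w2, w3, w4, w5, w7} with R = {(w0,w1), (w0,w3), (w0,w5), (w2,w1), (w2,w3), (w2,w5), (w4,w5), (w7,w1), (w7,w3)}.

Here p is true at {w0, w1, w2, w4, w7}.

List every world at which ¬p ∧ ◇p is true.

∅

w0: ¬p is F, ◇p is T. ✗
w1: ¬p is F, ◇p is F. ✗
w2: ¬p is F, ◇p is T. ✗
w3: ¬p is T, ◇p is F. ✗
w4: ¬p is F, ◇p is F. ✗
w5: ¬p is T, ◇p is F. ✗
w7: ¬p is F, ◇p is T. ✗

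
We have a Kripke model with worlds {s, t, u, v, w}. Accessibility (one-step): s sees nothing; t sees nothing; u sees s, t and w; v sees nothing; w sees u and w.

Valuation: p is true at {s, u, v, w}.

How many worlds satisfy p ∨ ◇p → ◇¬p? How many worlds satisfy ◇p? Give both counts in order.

For p ∨ ◇p → ◇¬p:
s: p ∨ ◇p is T, ◇¬p is F. ✗
t: p ∨ ◇p is F, ◇¬p is F. ✓
u: p ∨ ◇p is T, ◇¬p is T. ✓
v: p ∨ ◇p is T, ◇¬p is F. ✗
w: p ∨ ◇p is T, ◇¬p is F. ✗
— 2 worlds.
For ◇p:
s: no successors, so ◇p fails. ✗
t: no successors, so ◇p fails. ✗
u: successors {s, t, w}; p there: s:T, t:F, w:T. ✓
v: no successors, so ◇p fails. ✗
w: successors {u, w}; p there: u:T, w:T. ✓
— 2 worlds.

2 and 2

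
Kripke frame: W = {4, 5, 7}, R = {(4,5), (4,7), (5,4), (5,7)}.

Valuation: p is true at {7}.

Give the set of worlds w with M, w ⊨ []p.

{7}

4: successors {5, 7}; p there: 5:F, 7:T. ✗
5: successors {4, 7}; p there: 4:F, 7:T. ✗
7: no successors, so []p holds vacuously. ✓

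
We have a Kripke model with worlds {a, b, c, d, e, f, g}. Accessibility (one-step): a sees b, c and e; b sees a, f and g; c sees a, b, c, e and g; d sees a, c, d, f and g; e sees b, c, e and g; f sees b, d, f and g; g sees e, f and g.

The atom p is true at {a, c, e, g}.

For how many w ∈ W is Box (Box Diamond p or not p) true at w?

7

a: successors {b, c, e}; Box Diamond p or not p there: b:T, c:T, e:T. ✓
b: successors {a, f, g}; Box Diamond p or not p there: a:T, f:T, g:T. ✓
c: successors {a, b, c, e, g}; Box Diamond p or not p there: a:T, b:T, c:T, e:T, g:T. ✓
d: successors {a, c, d, f, g}; Box Diamond p or not p there: a:T, c:T, d:T, f:T, g:T. ✓
e: successors {b, c, e, g}; Box Diamond p or not p there: b:T, c:T, e:T, g:T. ✓
f: successors {b, d, f, g}; Box Diamond p or not p there: b:T, d:T, f:T, g:T. ✓
g: successors {e, f, g}; Box Diamond p or not p there: e:T, f:T, g:T. ✓
Satisfying worlds: {a, b, c, d, e, f, g}.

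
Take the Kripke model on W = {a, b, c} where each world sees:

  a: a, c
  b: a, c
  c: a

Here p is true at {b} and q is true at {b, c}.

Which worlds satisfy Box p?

∅

a: successors {a, c}; p there: a:F, c:F. ✗
b: successors {a, c}; p there: a:F, c:F. ✗
c: successors {a}; p there: a:F. ✗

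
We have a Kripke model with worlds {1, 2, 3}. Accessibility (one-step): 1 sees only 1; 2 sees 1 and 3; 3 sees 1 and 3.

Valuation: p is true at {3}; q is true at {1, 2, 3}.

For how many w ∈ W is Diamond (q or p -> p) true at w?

2

1: successors {1}; q or p -> p there: 1:F. ✗
2: successors {1, 3}; q or p -> p there: 1:F, 3:T. ✓
3: successors {1, 3}; q or p -> p there: 1:F, 3:T. ✓
Satisfying worlds: {2, 3}.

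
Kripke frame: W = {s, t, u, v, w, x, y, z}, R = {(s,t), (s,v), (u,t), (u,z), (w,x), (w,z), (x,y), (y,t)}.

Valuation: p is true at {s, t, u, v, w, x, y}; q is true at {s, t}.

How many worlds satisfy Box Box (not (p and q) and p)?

7

s: successors {t, v}; Box (not (p and q) and p) there: t:T, v:T. ✓
t: no successors, so Box Box (not (p and q) and p) holds vacuously. ✓
u: successors {t, z}; Box (not (p and q) and p) there: t:T, z:T. ✓
v: no successors, so Box Box (not (p and q) and p) holds vacuously. ✓
w: successors {x, z}; Box (not (p and q) and p) there: x:T, z:T. ✓
x: successors {y}; Box (not (p and q) and p) there: y:F. ✗
y: successors {t}; Box (not (p and q) and p) there: t:T. ✓
z: no successors, so Box Box (not (p and q) and p) holds vacuously. ✓
Satisfying worlds: {s, t, u, v, w, y, z}.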